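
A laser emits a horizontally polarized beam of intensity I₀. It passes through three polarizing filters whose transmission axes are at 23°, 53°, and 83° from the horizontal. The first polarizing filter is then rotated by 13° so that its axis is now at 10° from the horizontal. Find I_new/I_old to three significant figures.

Before rotation:
By Malus's law, I₁ = I₀ cos²(23° − 0°) = I₀ cos²(23°) = 0.8473 I₀.
I₂ = I₁ cos²(53° − 23°) = 0.8473 I₀ · cos²(30°) = 0.6355 I₀.
I₃ = I₂ cos²(83° − 53°) = 0.6355 I₀ · cos²(30°) = 0.4766 I₀.
After rotation:
I₁ = I₀ cos²(10° − 0°) = I₀ cos²(10°) = 0.9698 I₀.
I₂ = I₁ cos²(53° − 10°) = 0.9698 I₀ · cos²(43°) = 0.5187 I₀.
I₃ = I₂ cos²(83° − 53°) = 0.5187 I₀ · cos²(30°) = 0.3891 I₀.
Ratio = 0.3891 / 0.4766 = 0.8163.

I_new/I_old ≈ 0.816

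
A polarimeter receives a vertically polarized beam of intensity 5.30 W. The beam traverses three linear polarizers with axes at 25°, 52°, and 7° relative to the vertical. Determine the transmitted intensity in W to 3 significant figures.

I ≈ 1.73 W

By Malus's law, I₁ = 5.30 W · cos²(25°) = 4.353 W.
I₂ = I₁ · cos²(27°) = 4.353 · 0.7939 = 3.456 W.
I₃ = I₂ · cos²(45°) = 3.456 · 0.5 = 1.728 W.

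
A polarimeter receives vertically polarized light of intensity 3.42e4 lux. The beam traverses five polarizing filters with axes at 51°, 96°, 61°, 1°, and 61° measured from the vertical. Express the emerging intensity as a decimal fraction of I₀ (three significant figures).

By Malus's law, I₁ = 3.42e4 lux · cos²(51°) = 1.354e+04 lux.
I₂ = I₁ · cos²(45°) = 1.354e+04 · 0.5 = 6772 lux.
I₃ = I₂ · cos²(35°) = 6772 · 0.671 = 4544 lux.
I₄ = I₃ · cos²(60°) = 4544 · 0.25 = 1136 lux.
I₅ = I₄ · cos²(60°) = 1136 · 0.25 = 284 lux.
Transmitted fraction = 0.008305.

I/I₀ ≈ 0.00830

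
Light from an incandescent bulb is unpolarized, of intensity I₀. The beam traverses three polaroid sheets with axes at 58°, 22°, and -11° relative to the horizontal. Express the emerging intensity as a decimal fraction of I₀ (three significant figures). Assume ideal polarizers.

≈ 0.230 I₀

Unpolarized light through the first polarizer → I₁ = ½ I₀, now polarized at 58°.
I₂ = I₁ cos²(22° − 58°) = 0.5 I₀ · cos²(36°) = 0.3273 I₀.
I₃ = I₂ cos²(-11° − 22°) = 0.3273 I₀ · cos²(33°) = 0.2302 I₀.
Transmitted fraction = 0.2302.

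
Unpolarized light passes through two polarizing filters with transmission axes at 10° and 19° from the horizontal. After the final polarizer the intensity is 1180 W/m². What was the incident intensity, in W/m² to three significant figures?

Unpolarized light through the first polarizer → I₁ = ½ I₀, now polarized at 10°.
I₂ = I₁ cos²(19° − 10°) = 0.5 I₀ · cos²(9°) = 0.4878 I₀.
So 1180 W/m² = 0.4878 I₀, giving I₀ = 1180/0.4878 = 2419 W/m².

I₀ ≈ 2420 W/m²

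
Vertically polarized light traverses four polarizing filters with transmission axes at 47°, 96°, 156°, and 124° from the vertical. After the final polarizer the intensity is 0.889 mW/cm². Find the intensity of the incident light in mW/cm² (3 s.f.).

I₁ = I₀ cos²(47° − 0°) = I₀ cos²(47°) = 0.4651 I₀.
I₂ = I₁ cos²(96° − 47°) = 0.4651 I₀ · cos²(49°) = 0.2002 I₀.
I₃ = I₂ cos²(156° − 96°) = 0.2002 I₀ · cos²(60°) = 0.05005 I₀.
I₄ = I₃ cos²(124° − 156°) = 0.05005 I₀ · cos²(32°) = 0.03599 I₀.
So 0.889 mW/cm² = 0.03599 I₀, giving I₀ = 0.889/0.03599 = 24.7 mW/cm².

I₀ ≈ 24.7 mW/cm²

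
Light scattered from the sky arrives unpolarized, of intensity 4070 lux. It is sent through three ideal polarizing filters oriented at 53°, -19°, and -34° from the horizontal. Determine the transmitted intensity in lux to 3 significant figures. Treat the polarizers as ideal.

Unpolarized light through the first polarizer → I₁ = 4070 lux/2 = 2035 lux, polarized at 53°.
I₂ = I₁ · cos²(72°) = 2035 · 0.09549 = 194.3 lux.
I₃ = I₂ · cos²(15°) = 194.3 · 0.933 = 181.3 lux.

I ≈ 181 lux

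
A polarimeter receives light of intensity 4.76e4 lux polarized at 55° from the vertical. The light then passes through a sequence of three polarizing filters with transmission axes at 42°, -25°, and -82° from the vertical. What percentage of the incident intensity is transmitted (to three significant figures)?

≈ 4.30%

I₁ = 4.76e4 lux · cos²(13°) = 4.519e+04 lux.
I₂ = I₁ · cos²(67°) = 4.519e+04 · 0.1527 = 6899 lux.
I₃ = I₂ · cos²(57°) = 6899 · 0.2966 = 2047 lux.
That is 4.3% of the incident intensity.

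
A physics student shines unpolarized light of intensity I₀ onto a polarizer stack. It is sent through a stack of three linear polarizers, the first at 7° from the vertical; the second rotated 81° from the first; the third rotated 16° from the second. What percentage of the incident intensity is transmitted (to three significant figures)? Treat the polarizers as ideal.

≈ 1.13%

Unpolarized light through the first polarizer → I₁ = ½ I₀, now polarized at 7°.
I₂ = I₁ cos²(81°) = 0.5 · 0.02447 I₀ = 0.01224 I₀.
I₃ = I₂ cos²(16°) = 0.01224 · 0.924 I₀ = 0.01131 I₀.
That is 1.131% of the incident intensity.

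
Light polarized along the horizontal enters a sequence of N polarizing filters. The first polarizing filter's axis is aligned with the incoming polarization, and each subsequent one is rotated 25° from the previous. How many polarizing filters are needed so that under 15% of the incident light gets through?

N = 11

First polarizer is aligned with the polarization: full transmission.
Each further stage multiplies by cos²(25°) = 0.8214.
After N polarizers: T = 0.8214^(N−1). Require T < 0.15 ⇒ N−1 > ln(0.15)/ln(0.8214) = 9.64, so N−1 ≥ 10 and N = 11.
Check: N=11 gives T = 0.1398 < 0.15; N=10 gives T = 0.1702.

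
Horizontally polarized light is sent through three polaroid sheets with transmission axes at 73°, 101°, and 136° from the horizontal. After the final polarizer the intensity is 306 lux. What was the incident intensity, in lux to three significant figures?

I₀ ≈ 6840 lux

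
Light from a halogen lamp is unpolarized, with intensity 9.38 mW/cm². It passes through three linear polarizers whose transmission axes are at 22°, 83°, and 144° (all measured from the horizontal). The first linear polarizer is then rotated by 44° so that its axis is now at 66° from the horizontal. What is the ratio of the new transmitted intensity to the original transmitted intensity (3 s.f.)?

I_new/I_old ≈ 3.89

Before rotation:
Unpolarized light through the first polarizer → I₁ = ½ I₀, now polarized at 22°.
I₂ = I₁ cos²(83° − 22°) = 0.5 I₀ · cos²(61°) = 0.1175 I₀.
I₃ = I₂ cos²(144° − 83°) = 0.1175 I₀ · cos²(61°) = 0.02762 I₀.
After rotation:
Unpolarized light through the first polarizer → I₁ = ½ I₀, now polarized at 66°.
I₂ = I₁ cos²(83° − 66°) = 0.5 I₀ · cos²(17°) = 0.4573 I₀.
I₃ = I₂ cos²(144° − 83°) = 0.4573 I₀ · cos²(61°) = 0.1075 I₀.
Ratio = 0.1075 / 0.02762 = 3.891.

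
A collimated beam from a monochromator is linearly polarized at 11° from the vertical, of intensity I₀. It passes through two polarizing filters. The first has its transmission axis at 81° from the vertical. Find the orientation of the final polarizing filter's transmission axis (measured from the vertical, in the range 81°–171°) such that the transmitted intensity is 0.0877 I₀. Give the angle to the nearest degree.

I₁ = I₀ cos²(81° − 11°) = I₀ cos²(70°) = 0.117 I₀.
Need I₂/I₀ = 0.0877, so cos²(θ − 81°) = 0.0877 / 0.117 = 0.7497.
θ − 81° = arccos(√0.7497) = 30.0°, giving θ ≈ 81 + 30.0 = 111.0°.

θ ≈ 111°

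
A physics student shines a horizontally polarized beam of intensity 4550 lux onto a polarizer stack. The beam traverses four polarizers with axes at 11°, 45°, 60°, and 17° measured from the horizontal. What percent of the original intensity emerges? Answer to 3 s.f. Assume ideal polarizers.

≈ 33.1%

I₁ = 4550 lux · cos²(11°) = 4384 lux.
I₂ = I₁ · cos²(34°) = 4384 · 0.6873 = 3013 lux.
I₃ = I₂ · cos²(15°) = 3013 · 0.933 = 2812 lux.
I₄ = I₃ · cos²(43°) = 2812 · 0.5349 = 1504 lux.
That is 33.05% of the incident intensity.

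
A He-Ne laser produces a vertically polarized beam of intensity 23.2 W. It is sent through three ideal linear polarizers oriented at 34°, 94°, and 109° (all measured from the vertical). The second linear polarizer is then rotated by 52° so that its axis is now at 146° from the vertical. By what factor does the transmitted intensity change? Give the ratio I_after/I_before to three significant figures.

Before rotation:
By Malus's law, I₁ = I₀ cos²(34° − 0°) = I₀ cos²(34°) = 0.6873 I₀.
I₂ = I₁ cos²(94° − 34°) = 0.6873 I₀ · cos²(60°) = 0.1718 I₀.
I₃ = I₂ cos²(109° − 94°) = 0.1718 I₀ · cos²(15°) = 0.1603 I₀.
After rotation:
I₁ = I₀ cos²(34° − 0°) = I₀ cos²(34°) = 0.6873 I₀.
Angle between axes 1 and 2: 68°. I₂ = 0.6873 I₀ · cos²(68°) = 0.09645 I₀.
I₃ = I₂ cos²(109° − 146°) = 0.09645 I₀ · cos²(37°) = 0.06152 I₀.
Ratio = 0.06152 / 0.1603 = 0.3837.

I_new/I_old ≈ 0.384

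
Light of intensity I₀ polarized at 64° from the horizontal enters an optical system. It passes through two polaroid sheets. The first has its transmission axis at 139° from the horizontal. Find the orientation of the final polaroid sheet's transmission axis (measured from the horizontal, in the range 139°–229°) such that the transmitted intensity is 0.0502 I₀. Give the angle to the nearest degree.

I₁ = I₀ cos²(139° − 64°) = I₀ cos²(75°) = 0.06699 I₀.
Need I₂/I₀ = 0.0502, so cos²(θ − 139°) = 0.0502 / 0.06699 = 0.7494.
θ − 139° = arccos(√0.7494) = 30.0°, giving θ ≈ 139 + 30.0 = 169.0°.

θ ≈ 169°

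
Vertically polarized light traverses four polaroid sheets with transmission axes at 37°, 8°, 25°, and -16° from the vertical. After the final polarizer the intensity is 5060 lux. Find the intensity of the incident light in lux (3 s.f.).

I₀ ≈ 1.99e4 lux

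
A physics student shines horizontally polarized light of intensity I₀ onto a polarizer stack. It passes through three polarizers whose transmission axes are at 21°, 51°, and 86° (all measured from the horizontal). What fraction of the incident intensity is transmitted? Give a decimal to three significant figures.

I₁ = I₀ cos²(21° − 0°) = I₀ cos²(21°) = 0.8716 I₀.
I₂ = I₁ cos²(51° − 21°) = 0.8716 I₀ · cos²(30°) = 0.6537 I₀.
I₃ = I₂ cos²(86° − 51°) = 0.6537 I₀ · cos²(35°) = 0.4386 I₀.
Transmitted fraction = 0.4386.

≈ 0.439 I₀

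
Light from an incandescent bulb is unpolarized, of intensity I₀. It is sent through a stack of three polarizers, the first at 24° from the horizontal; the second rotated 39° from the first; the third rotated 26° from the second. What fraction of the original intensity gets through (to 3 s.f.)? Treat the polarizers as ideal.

≈ 0.244 I₀

Unpolarized light through the first polarizer → I₁ = ½ I₀, now polarized at 24°.
I₂ = I₁ cos²(39°) = 0.5 · 0.604 I₀ = 0.302 I₀.
I₃ = I₂ cos²(26°) = 0.302 · 0.8078 I₀ = 0.2439 I₀.
Transmitted fraction = 0.2439.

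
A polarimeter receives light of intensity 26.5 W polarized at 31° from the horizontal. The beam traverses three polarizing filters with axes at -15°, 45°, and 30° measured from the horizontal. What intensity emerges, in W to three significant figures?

I₁ = 26.5 W · cos²(46°) = 12.79 W.
I₂ = I₁ · cos²(60°) = 12.79 · 0.25 = 3.197 W.
I₃ = I₂ · cos²(15°) = 3.197 · 0.933 = 2.983 W.

I ≈ 2.98 W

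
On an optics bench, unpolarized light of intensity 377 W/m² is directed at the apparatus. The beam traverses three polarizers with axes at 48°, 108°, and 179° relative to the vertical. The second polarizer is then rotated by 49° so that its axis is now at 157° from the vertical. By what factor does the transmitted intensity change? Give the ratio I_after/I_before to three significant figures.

Before rotation:
Unpolarized light through the first polarizer → I₁ = ½ I₀, now polarized at 48°.
I₂ = I₁ cos²(108° − 48°) = 0.5 I₀ · cos²(60°) = 0.125 I₀.
I₃ = I₂ cos²(179° − 108°) = 0.125 I₀ · cos²(71°) = 0.01325 I₀.
After rotation:
Unpolarized light through the first polarizer → I₁ = ½ I₀, now polarized at 48°.
Angle between axes 1 and 2: 71°. I₂ = 0.5 I₀ · cos²(71°) = 0.053 I₀.
I₃ = I₂ cos²(179° − 157°) = 0.053 I₀ · cos²(22°) = 0.04556 I₀.
Ratio = 0.04556 / 0.01325 = 3.439.

I_new/I_old ≈ 3.44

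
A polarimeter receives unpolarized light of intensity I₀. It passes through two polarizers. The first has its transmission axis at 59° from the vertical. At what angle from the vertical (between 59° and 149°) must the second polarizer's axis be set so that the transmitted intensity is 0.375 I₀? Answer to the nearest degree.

θ ≈ 89°

Unpolarized light through the first polarizer → I₁ = ½ I₀, now polarized at 59°.
Need I₂/I₀ = 0.375, so cos²(θ − 59°) = 0.375 / 0.5 = 0.75.
θ − 59° = arccos(√0.75) = 30.0°, giving θ ≈ 59 + 30.0 = 89.0°.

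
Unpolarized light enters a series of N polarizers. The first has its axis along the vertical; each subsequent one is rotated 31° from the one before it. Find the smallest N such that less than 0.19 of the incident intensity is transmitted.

N = 5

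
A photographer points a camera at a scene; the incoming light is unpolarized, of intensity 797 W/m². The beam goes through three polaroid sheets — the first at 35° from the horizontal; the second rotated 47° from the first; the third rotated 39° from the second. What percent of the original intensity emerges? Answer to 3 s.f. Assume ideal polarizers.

≈ 14.0%

Unpolarized light through the first polarizer → I₁ = 797 W/m²/2 = 398.5 W/m², polarized at 35°.
I₂ = I₁ · cos²(47°) = 398.5 · 0.4651 = 185.4 W/m².
I₃ = I₂ · cos²(39°) = 185.4 · 0.604 = 111.9 W/m².
That is 14.05% of the incident intensity.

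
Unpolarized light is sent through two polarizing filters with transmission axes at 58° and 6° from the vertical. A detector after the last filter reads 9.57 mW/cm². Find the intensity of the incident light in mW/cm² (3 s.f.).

Unpolarized light through the first polarizer → I₁ = ½ I₀, now polarized at 58°.
I₂ = I₁ cos²(6° − 58°) = 0.5 I₀ · cos²(52°) = 0.1895 I₀.
So 9.57 mW/cm² = 0.1895 I₀, giving I₀ = 9.57/0.1895 = 50.5 mW/cm².

I₀ ≈ 50.5 mW/cm²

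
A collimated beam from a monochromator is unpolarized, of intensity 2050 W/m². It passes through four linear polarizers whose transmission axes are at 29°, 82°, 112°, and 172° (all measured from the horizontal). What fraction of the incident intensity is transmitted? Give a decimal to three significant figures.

I/I₀ ≈ 0.0340

Unpolarized light through the first polarizer → I₁ = 2050 W/m²/2 = 1025 W/m², polarized at 29°.
I₂ = I₁ · cos²(53°) = 1025 · 0.3622 = 371.2 W/m².
I₃ = I₂ · cos²(30°) = 371.2 · 0.75 = 278.4 W/m².
I₄ = I₃ · cos²(60°) = 278.4 · 0.25 = 69.61 W/m².
Transmitted fraction = 0.03395.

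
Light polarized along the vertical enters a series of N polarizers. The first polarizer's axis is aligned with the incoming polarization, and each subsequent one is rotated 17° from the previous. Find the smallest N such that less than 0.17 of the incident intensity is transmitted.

N = 21

First polarizer is aligned with the polarization: full transmission.
Each further stage multiplies by cos²(17°) = 0.9145.
After N polarizers: T = 0.9145^(N−1). Require T < 0.17 ⇒ N−1 > ln(0.17)/ln(0.9145) = 19.83, so N−1 ≥ 20 and N = 21.
Check: N=21 gives T = 0.1674 < 0.17; N=20 gives T = 0.1831.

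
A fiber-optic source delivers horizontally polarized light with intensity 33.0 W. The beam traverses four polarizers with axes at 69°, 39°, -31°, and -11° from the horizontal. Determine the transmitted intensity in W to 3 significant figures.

I ≈ 0.328 W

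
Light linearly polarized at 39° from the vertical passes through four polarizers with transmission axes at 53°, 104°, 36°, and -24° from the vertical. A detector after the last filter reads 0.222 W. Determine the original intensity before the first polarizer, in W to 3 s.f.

I₀ ≈ 17.0 W

By Malus's law, I₁ = I₀ cos²(53° − 39°) = I₀ cos²(14°) = 0.9415 I₀.
I₂ = I₁ cos²(104° − 53°) = 0.9415 I₀ · cos²(51°) = 0.3729 I₀.
I₃ = I₂ cos²(36° − 104°) = 0.3729 I₀ · cos²(68°) = 0.05232 I₀.
I₄ = I₃ cos²(-24° − 36°) = 0.05232 I₀ · cos²(60°) = 0.01308 I₀.
So 0.222 W = 0.01308 I₀, giving I₀ = 0.222/0.01308 = 16.97 W.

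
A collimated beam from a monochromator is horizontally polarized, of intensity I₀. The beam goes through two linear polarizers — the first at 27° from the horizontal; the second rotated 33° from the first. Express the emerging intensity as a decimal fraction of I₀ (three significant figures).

≈ 0.558 I₀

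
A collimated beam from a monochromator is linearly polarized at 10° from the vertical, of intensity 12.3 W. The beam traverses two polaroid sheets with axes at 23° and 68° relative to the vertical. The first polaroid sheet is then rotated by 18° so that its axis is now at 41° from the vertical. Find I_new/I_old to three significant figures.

I_new/I_old ≈ 1.23

Before rotation:
By Malus's law, I₁ = I₀ cos²(23° − 10°) = I₀ cos²(13°) = 0.9494 I₀.
I₂ = I₁ cos²(68° − 23°) = 0.9494 I₀ · cos²(45°) = 0.4747 I₀.
After rotation:
I₁ = I₀ cos²(41° − 10°) = I₀ cos²(31°) = 0.7347 I₀.
I₂ = I₁ cos²(68° − 41°) = 0.7347 I₀ · cos²(27°) = 0.5833 I₀.
Ratio = 0.5833 / 0.4747 = 1.229.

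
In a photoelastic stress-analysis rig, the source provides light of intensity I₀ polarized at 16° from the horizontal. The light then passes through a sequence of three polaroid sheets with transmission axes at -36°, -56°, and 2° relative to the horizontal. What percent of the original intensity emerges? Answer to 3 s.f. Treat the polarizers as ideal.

I₁ = I₀ cos²(-36° − 16°) = I₀ cos²(52°) = 0.379 I₀.
I₂ = I₁ cos²(-56° + 36°) = 0.379 I₀ · cos²(20°) = 0.3347 I₀.
I₃ = I₂ cos²(2° + 56°) = 0.3347 I₀ · cos²(58°) = 0.09399 I₀.
That is 9.399% of the incident intensity.

≈ 9.40%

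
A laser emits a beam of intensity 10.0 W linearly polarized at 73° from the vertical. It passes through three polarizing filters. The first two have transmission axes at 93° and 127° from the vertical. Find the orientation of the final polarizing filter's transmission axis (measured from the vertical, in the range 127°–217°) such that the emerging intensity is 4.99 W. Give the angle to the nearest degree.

I₁ = I₀ cos²(93° − 73°) = I₀ cos²(20°) = 0.883 I₀.
I₂ = I₁ cos²(127° − 93°) = 0.883 I₀ · cos²(34°) = 0.6069 I₀.
Target fraction: 4.99 / 10.0 W = 0.499 of I₀.
Need I₃/I₀ = 0.499, so cos²(θ − 127°) = 0.499 / 0.6069 = 0.8222.
θ − 127° = arccos(√0.8222) = 24.9°, giving θ ≈ 127 + 24.9 = 151.9°.

θ ≈ 152°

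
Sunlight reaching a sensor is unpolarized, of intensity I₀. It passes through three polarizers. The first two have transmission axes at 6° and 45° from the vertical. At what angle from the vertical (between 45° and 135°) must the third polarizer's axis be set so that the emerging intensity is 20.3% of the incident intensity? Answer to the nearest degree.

θ ≈ 80°

Unpolarized light through the first polarizer → I₁ = ½ I₀, now polarized at 6°.
I₂ = I₁ cos²(45° − 6°) = 0.5 I₀ · cos²(39°) = 0.302 I₀.
Need I₃/I₀ = 0.203, so cos²(θ − 45°) = 0.203 / 0.302 = 0.6722.
θ − 45° = arccos(√0.6722) = 34.9°, giving θ ≈ 45 + 34.9 = 79.9°.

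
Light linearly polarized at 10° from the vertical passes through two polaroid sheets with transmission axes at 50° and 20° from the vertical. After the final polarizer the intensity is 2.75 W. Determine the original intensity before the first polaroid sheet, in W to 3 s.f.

By Malus's law, I₁ = I₀ cos²(50° − 10°) = I₀ cos²(40°) = 0.5868 I₀.
I₂ = I₁ cos²(20° − 50°) = 0.5868 I₀ · cos²(30°) = 0.4401 I₀.
So 2.75 W = 0.4401 I₀, giving I₀ = 2.75/0.4401 = 6.248 W.

I₀ ≈ 6.25 W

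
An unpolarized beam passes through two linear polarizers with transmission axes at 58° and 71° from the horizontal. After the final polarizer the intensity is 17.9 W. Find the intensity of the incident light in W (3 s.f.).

I₀ ≈ 37.7 W

Unpolarized light through the first polarizer → I₁ = ½ I₀, now polarized at 58°.
I₂ = I₁ cos²(71° − 58°) = 0.5 I₀ · cos²(13°) = 0.4747 I₀.
So 17.9 W = 0.4747 I₀, giving I₀ = 17.9/0.4747 = 37.71 W.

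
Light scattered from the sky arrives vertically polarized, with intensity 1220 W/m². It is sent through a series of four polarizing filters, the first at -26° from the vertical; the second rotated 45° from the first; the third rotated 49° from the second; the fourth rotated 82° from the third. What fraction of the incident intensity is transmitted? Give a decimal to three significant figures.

I₁ = 1220 W/m² · cos²(26°) = 985.6 W/m².
I₂ = I₁ · cos²(45°) = 985.6 · 0.5 = 492.8 W/m².
I₃ = I₂ · cos²(49°) = 492.8 · 0.4304 = 212.1 W/m².
I₄ = I₃ · cos²(82°) = 212.1 · 0.01937 = 4.108 W/m².
Transmitted fraction = 0.003367.

I/I₀ ≈ 0.00337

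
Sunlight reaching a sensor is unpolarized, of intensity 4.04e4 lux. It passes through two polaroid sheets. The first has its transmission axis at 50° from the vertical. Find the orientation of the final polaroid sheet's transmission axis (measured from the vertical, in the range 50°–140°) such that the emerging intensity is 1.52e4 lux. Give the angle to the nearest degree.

θ ≈ 80°

Unpolarized light through the first polarizer → I₁ = ½ I₀, now polarized at 50°.
Target fraction: 1.52e4 / 4.04e4 lux = 0.3762 of I₀.
Need I₂/I₀ = 0.3762, so cos²(θ − 50°) = 0.3762 / 0.5 = 0.7525.
θ − 50° = arccos(√0.7525) = 29.8°, giving θ ≈ 50 + 29.8 = 79.8°.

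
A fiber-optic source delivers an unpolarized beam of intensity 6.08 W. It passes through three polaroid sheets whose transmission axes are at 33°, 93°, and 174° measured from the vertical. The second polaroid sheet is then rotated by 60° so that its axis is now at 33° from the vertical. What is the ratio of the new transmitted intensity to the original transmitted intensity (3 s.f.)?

I_new/I_old ≈ 98.7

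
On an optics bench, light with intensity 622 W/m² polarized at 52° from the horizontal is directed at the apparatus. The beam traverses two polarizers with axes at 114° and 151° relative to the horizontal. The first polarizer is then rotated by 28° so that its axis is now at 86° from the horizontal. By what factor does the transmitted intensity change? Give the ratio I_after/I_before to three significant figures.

I_new/I_old ≈ 0.873

Before rotation:
By Malus's law, I₁ = I₀ cos²(114° − 52°) = I₀ cos²(62°) = 0.2204 I₀.
I₂ = I₁ cos²(151° − 114°) = 0.2204 I₀ · cos²(37°) = 0.1406 I₀.
After rotation:
I₁ = I₀ cos²(86° − 52°) = I₀ cos²(34°) = 0.6873 I₀.
I₂ = I₁ cos²(151° − 86°) = 0.6873 I₀ · cos²(65°) = 0.1228 I₀.
Ratio = 0.1228 / 0.1406 = 0.8732.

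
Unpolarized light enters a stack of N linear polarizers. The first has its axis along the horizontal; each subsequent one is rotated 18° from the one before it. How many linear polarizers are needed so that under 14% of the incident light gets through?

N = 14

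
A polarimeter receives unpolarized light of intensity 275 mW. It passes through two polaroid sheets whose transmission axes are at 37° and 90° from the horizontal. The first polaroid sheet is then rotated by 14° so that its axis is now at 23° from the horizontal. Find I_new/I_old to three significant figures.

Before rotation:
Unpolarized light through the first polarizer → I₁ = ½ I₀, now polarized at 37°.
I₂ = I₁ cos²(90° − 37°) = 0.5 I₀ · cos²(53°) = 0.1811 I₀.
After rotation:
Unpolarized light through the first polarizer → I₁ = ½ I₀, now polarized at 23°.
I₂ = I₁ cos²(90° − 23°) = 0.5 I₀ · cos²(67°) = 0.07634 I₀.
Ratio = 0.07634 / 0.1811 = 0.4215.

I_new/I_old ≈ 0.422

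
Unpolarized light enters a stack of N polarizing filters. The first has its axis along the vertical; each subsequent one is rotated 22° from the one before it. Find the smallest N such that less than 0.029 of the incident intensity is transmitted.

First polarizer halves the unpolarized light: factor 1/2.
Each further stage multiplies by cos²(22°) = 0.8597.
After N polarizers: T = 0.5·0.8597^(N−1). Require T < 0.029 ⇒ N−1 > ln(0.029/0.5)/ln(0.8597) = 18.83, so N−1 ≥ 19 and N = 20.
Check: N=20 gives T = 0.02827 < 0.029; N=19 gives T = 0.03288.

N = 20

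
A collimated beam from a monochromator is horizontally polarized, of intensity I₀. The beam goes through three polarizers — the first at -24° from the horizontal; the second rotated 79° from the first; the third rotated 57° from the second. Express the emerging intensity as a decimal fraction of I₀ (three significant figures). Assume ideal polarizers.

≈ 0.00901 I₀

By Malus's law, I₁ = I₀ cos²(-24° − 0°) = I₀ cos²(24°) = 0.8346 I₀.
I₂ = I₁ cos²(79°) = 0.8346 · 0.03641 I₀ = 0.03038 I₀.
I₃ = I₂ cos²(57°) = 0.03038 · 0.2966 I₀ = 0.009013 I₀.
Transmitted fraction = 0.009013.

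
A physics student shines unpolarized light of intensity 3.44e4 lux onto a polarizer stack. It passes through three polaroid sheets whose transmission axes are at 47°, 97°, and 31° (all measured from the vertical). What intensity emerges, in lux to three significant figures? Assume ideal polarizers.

I ≈ 1180 lux

Unpolarized light through the first polarizer → I₁ = 3.44e4 lux/2 = 1.72e+04 lux, polarized at 47°.
I₂ = I₁ · cos²(50°) = 1.72e+04 · 0.4132 = 7107 lux.
I₃ = I₂ · cos²(66°) = 7107 · 0.1654 = 1176 lux.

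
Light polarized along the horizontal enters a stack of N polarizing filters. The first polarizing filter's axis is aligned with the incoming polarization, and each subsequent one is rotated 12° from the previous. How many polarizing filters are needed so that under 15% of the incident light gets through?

First polarizer is aligned with the polarization: full transmission.
Each further stage multiplies by cos²(12°) = 0.9568.
After N polarizers: T = 0.9568^(N−1). Require T < 0.15 ⇒ N−1 > ln(0.15)/ln(0.9568) = 42.93, so N−1 ≥ 43 and N = 44.
Check: N=44 gives T = 0.1495 < 0.15; N=43 gives T = 0.1563.

N = 44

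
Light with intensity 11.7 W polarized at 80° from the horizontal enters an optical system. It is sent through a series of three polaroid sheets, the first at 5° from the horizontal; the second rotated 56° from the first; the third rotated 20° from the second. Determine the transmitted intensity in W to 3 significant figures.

I ≈ 0.216 W

I₁ = 11.7 W · cos²(75°) = 0.7838 W.
I₂ = I₁ · cos²(56°) = 0.7838 · 0.3127 = 0.2451 W.
I₃ = I₂ · cos²(20°) = 0.2451 · 0.883 = 0.2164 W.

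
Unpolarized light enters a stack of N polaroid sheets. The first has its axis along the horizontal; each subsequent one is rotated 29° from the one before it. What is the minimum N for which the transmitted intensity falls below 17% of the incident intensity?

N = 6

First polarizer halves the unpolarized light: factor 1/2.
Each further stage multiplies by cos²(29°) = 0.765.
After N polarizers: T = 0.5·0.765^(N−1). Require T < 0.17 ⇒ N−1 > ln(0.17/0.5)/ln(0.765) = 4.03, so N−1 ≥ 5 and N = 6.
Check: N=6 gives T = 0.131 < 0.17; N=5 gives T = 0.1712.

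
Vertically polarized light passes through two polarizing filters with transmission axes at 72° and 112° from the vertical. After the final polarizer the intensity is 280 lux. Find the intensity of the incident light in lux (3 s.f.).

I₀ ≈ 5000 lux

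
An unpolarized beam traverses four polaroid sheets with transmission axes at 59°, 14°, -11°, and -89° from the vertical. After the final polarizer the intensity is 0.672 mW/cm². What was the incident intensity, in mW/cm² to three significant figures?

I₀ ≈ 75.7 mW/cm²

Unpolarized light through the first polarizer → I₁ = ½ I₀, now polarized at 59°.
I₂ = I₁ cos²(14° − 59°) = 0.5 I₀ · cos²(45°) = 0.25 I₀.
I₃ = I₂ cos²(-11° − 14°) = 0.25 I₀ · cos²(25°) = 0.2053 I₀.
I₄ = I₃ cos²(-89° + 11°) = 0.2053 I₀ · cos²(78°) = 0.008877 I₀.
So 0.672 mW/cm² = 0.008877 I₀, giving I₀ = 0.672/0.008877 = 75.7 mW/cm².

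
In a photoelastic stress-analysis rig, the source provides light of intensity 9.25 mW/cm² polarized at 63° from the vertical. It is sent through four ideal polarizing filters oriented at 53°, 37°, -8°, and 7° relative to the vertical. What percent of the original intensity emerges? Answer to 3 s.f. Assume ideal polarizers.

By Malus's law, I₁ = 9.25 mW/cm² · cos²(10°) = 8.971 mW/cm².
I₂ = I₁ · cos²(16°) = 8.971 · 0.924 = 8.289 mW/cm².
I₃ = I₂ · cos²(45°) = 8.289 · 0.5 = 4.145 mW/cm².
I₄ = I₃ · cos²(15°) = 4.145 · 0.933 = 3.867 mW/cm².
That is 41.81% of the incident intensity.

≈ 41.8%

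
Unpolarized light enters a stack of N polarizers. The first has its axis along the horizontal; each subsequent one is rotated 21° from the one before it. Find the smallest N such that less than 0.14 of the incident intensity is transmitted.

N = 11

First polarizer halves the unpolarized light: factor 1/2.
Each further stage multiplies by cos²(21°) = 0.8716.
After N polarizers: T = 0.5·0.8716^(N−1). Require T < 0.14 ⇒ N−1 > ln(0.14/0.5)/ln(0.8716) = 9.26, so N−1 ≥ 10 and N = 11.
Check: N=11 gives T = 0.1265 < 0.14; N=10 gives T = 0.1451.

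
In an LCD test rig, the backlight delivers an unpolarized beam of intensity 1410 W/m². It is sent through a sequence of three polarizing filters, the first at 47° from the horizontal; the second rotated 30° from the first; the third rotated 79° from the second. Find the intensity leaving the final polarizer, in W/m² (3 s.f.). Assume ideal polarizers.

I ≈ 19.3 W/m²

Unpolarized light through the first polarizer → I₁ = 1410 W/m²/2 = 705 W/m², polarized at 47°.
I₂ = I₁ · cos²(30°) = 705 · 0.75 = 528.8 W/m².
I₃ = I₂ · cos²(79°) = 528.8 · 0.03641 = 19.25 W/m².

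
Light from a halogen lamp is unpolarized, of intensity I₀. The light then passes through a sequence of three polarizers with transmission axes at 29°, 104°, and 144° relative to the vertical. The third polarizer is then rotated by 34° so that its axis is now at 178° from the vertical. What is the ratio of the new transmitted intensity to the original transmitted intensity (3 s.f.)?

I_new/I_old ≈ 0.129

Before rotation:
Unpolarized light through the first polarizer → I₁ = ½ I₀, now polarized at 29°.
I₂ = I₁ cos²(104° − 29°) = 0.5 I₀ · cos²(75°) = 0.03349 I₀.
I₃ = I₂ cos²(144° − 104°) = 0.03349 I₀ · cos²(40°) = 0.01965 I₀.
After rotation:
Unpolarized light through the first polarizer → I₁ = ½ I₀, now polarized at 29°.
I₂ = I₁ cos²(104° − 29°) = 0.5 I₀ · cos²(75°) = 0.03349 I₀.
I₃ = I₂ cos²(178° − 104°) = 0.03349 I₀ · cos²(74°) = 0.002545 I₀.
Ratio = 0.002545 / 0.01965 = 0.1295.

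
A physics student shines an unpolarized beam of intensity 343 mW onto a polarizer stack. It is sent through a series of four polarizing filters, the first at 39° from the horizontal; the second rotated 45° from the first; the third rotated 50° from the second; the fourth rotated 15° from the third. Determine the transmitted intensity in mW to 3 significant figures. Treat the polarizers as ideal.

Unpolarized light through the first polarizer → I₁ = 343 mW/2 = 171.5 mW, polarized at 39°.
I₂ = I₁ · cos²(45°) = 171.5 · 0.5 = 85.75 mW.
I₃ = I₂ · cos²(50°) = 85.75 · 0.4132 = 35.43 mW.
I₄ = I₃ · cos²(15°) = 35.43 · 0.933 = 33.06 mW.

I ≈ 33.1 mW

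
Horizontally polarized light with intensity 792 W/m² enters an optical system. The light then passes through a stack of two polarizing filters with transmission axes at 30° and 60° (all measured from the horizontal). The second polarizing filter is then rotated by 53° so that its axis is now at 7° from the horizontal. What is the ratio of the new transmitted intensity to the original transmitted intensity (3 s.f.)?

Before rotation:
By Malus's law, I₁ = I₀ cos²(30° − 0°) = I₀ cos²(30°) = 0.75 I₀.
I₂ = I₁ cos²(60° − 30°) = 0.75 I₀ · cos²(30°) = 0.5625 I₀.
After rotation:
I₁ = I₀ cos²(30° − 0°) = I₀ cos²(30°) = 0.75 I₀.
I₂ = I₁ cos²(7° − 30°) = 0.75 I₀ · cos²(23°) = 0.6355 I₀.
Ratio = 0.6355 / 0.5625 = 1.13.

I_new/I_old ≈ 1.13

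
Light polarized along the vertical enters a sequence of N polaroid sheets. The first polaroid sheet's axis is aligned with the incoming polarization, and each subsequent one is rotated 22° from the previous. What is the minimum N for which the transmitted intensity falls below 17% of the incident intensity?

N = 13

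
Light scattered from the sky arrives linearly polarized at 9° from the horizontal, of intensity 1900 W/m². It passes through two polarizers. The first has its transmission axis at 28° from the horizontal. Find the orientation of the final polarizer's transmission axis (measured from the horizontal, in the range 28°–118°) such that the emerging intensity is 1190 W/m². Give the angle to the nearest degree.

I₁ = I₀ cos²(28° − 9°) = I₀ cos²(19°) = 0.894 I₀.
Target fraction: 1190 / 1900 W/m² = 0.6263 of I₀.
Need I₂/I₀ = 0.6263, so cos²(θ − 28°) = 0.6263 / 0.894 = 0.7006.
θ − 28° = arccos(√0.7006) = 33.2°, giving θ ≈ 28 + 33.2 = 61.2°.

θ ≈ 61°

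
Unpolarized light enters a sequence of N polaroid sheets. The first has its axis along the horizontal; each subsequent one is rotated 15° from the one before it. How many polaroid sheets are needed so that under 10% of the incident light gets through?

N = 25

First polarizer halves the unpolarized light: factor 1/2.
Each further stage multiplies by cos²(15°) = 0.933.
After N polarizers: T = 0.5·0.933^(N−1). Require T < 0.10 ⇒ N−1 > ln(0.10/0.5)/ln(0.933) = 23.21, so N−1 ≥ 24 and N = 25.
Check: N=25 gives T = 0.09468 < 0.10; N=24 gives T = 0.1015.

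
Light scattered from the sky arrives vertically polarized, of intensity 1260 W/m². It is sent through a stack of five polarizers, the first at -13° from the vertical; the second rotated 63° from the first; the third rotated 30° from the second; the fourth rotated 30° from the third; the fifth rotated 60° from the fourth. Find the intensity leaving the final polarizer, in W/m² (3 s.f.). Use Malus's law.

I ≈ 34.7 W/m²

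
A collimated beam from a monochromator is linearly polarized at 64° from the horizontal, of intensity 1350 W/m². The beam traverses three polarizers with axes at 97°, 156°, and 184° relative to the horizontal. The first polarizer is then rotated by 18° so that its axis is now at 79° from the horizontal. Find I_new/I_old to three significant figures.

I_new/I_old ≈ 0.253

Before rotation:
By Malus's law, I₁ = I₀ cos²(97° − 64°) = I₀ cos²(33°) = 0.7034 I₀.
I₂ = I₁ cos²(156° − 97°) = 0.7034 I₀ · cos²(59°) = 0.1866 I₀.
I₃ = I₂ cos²(184° − 156°) = 0.1866 I₀ · cos²(28°) = 0.1455 I₀.
After rotation:
I₁ = I₀ cos²(79° − 64°) = I₀ cos²(15°) = 0.933 I₀.
I₂ = I₁ cos²(156° − 79°) = 0.933 I₀ · cos²(77°) = 0.04721 I₀.
I₃ = I₂ cos²(184° − 156°) = 0.04721 I₀ · cos²(28°) = 0.03681 I₀.
Ratio = 0.03681 / 0.1455 = 0.253.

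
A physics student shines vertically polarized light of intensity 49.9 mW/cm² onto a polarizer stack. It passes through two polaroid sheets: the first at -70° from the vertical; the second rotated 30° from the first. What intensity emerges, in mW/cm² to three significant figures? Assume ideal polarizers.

I ≈ 4.38 mW/cm²

By Malus's law, I₁ = 49.9 mW/cm² · cos²(70°) = 5.837 mW/cm².
I₂ = I₁ · cos²(30°) = 5.837 · 0.75 = 4.378 mW/cm².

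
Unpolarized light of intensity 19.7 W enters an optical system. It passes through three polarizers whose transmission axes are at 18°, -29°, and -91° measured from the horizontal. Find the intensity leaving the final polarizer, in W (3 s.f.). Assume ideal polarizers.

Unpolarized light through the first polarizer → I₁ = 19.7 W/2 = 9.85 W, polarized at 18°.
I₂ = I₁ · cos²(47°) = 9.85 · 0.4651 = 4.581 W.
I₃ = I₂ · cos²(62°) = 4.581 · 0.2204 = 1.01 W.

I ≈ 1.01 W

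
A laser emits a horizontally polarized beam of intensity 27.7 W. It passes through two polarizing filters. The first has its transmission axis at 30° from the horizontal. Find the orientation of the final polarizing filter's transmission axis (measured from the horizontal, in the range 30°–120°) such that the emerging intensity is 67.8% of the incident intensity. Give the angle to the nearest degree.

By Malus's law, I₁ = I₀ cos²(30° − 0°) = I₀ cos²(30°) = 0.75 I₀.
Need I₂/I₀ = 0.678, so cos²(θ − 30°) = 0.678 / 0.75 = 0.904.
θ − 30° = arccos(√0.904) = 18.0°, giving θ ≈ 30 + 18.0 = 48.0°.

θ ≈ 48°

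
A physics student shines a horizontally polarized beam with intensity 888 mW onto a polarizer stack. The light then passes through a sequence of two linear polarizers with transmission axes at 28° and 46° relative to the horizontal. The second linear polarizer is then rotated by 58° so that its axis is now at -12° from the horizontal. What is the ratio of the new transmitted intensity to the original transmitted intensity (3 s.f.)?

Before rotation:
I₁ = I₀ cos²(28° − 0°) = I₀ cos²(28°) = 0.7796 I₀.
I₂ = I₁ cos²(46° − 28°) = 0.7796 I₀ · cos²(18°) = 0.7052 I₀.
After rotation:
I₁ = I₀ cos²(28° − 0°) = I₀ cos²(28°) = 0.7796 I₀.
I₂ = I₁ cos²(-12° − 28°) = 0.7796 I₀ · cos²(40°) = 0.4575 I₀.
Ratio = 0.4575 / 0.7052 = 0.6488.

I_new/I_old ≈ 0.649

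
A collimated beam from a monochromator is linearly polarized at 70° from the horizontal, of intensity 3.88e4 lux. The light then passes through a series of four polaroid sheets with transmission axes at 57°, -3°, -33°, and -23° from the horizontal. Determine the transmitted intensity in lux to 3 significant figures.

I₁ = 3.88e4 lux · cos²(13°) = 3.684e+04 lux.
I₂ = I₁ · cos²(60°) = 3.684e+04 · 0.25 = 9209 lux.
I₃ = I₂ · cos²(30°) = 9209 · 0.75 = 6907 lux.
I₄ = I₃ · cos²(10°) = 6907 · 0.9698 = 6699 lux.

I ≈ 6700 lux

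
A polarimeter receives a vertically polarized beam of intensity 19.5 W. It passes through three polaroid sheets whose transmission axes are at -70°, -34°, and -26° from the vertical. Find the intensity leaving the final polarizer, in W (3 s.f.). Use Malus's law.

I ≈ 1.46 W

By Malus's law, I₁ = 19.5 W · cos²(70°) = 2.281 W.
I₂ = I₁ · cos²(36°) = 2.281 · 0.6545 = 1.493 W.
I₃ = I₂ · cos²(8°) = 1.493 · 0.9806 = 1.464 W.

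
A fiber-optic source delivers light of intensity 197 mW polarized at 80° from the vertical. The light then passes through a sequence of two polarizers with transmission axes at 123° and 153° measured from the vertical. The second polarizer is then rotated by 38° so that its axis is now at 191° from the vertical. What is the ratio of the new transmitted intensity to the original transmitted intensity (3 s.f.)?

I_new/I_old ≈ 0.187

Before rotation:
I₁ = I₀ cos²(123° − 80°) = I₀ cos²(43°) = 0.5349 I₀.
I₂ = I₁ cos²(153° − 123°) = 0.5349 I₀ · cos²(30°) = 0.4012 I₀.
After rotation:
I₁ = I₀ cos²(123° − 80°) = I₀ cos²(43°) = 0.5349 I₀.
I₂ = I₁ cos²(191° − 123°) = 0.5349 I₀ · cos²(68°) = 0.07506 I₀.
Ratio = 0.07506 / 0.4012 = 0.1871.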